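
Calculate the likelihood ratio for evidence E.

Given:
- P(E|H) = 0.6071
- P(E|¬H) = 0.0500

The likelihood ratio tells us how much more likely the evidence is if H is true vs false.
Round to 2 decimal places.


Likelihood Ratio (LR) = P(E|H) / P(E|¬H)

LR = 0.6071 / 0.0500
   = 12.14

The evidence is 12.14 times more likely if H is true than if H is false.
Since LR > 1, the evidence supports H over ¬H.


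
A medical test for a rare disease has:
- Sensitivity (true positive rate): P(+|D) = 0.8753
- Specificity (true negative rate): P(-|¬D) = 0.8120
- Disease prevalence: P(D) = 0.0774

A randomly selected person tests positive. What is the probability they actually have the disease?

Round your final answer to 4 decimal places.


Let D = has disease, + = positive test

Given:
- P(D) = 0.0774 (prevalence)
- P(+|D) = 0.8753 (sensitivity)
- P(-|¬D) = 0.8120 (specificity)
- P(+|¬D) = 0.1880 (false positive rate = 1 - specificity)

Step 1: Find P(+)
P(+) = P(+|D)P(D) + P(+|¬D)P(¬D)
     = 0.8753 × 0.0774 + 0.1880 × 0.9226
     = 0.06774822 + 0.17344880
     = 0.24119702

Step 2: Apply Bayes' theorem for P(D|+)
P(D|+) = P(+|D)P(D) / P(+)
       = 0.06774822 / 0.24119702
       = 0.2809


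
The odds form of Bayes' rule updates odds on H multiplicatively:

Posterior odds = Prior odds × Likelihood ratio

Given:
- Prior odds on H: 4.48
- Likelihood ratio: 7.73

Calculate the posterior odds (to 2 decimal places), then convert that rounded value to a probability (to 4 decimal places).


Step 1: Calculate posterior odds
Posterior odds = Prior odds × LR
               = 4.48 × 7.73
               = 34.63

Step 2: Convert to probability
P(H|E) = Posterior odds / (1 + Posterior odds)
       = 34.63 / (1 + 34.63)
       = 34.63 / 35.63
       = 0.9719

The evidence increased P(H) from 0.8175 to 0.9719.


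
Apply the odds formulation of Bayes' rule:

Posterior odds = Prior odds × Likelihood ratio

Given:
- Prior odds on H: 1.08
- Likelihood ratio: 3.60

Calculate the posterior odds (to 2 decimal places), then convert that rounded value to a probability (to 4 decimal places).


Step 1: Calculate posterior odds
Posterior odds = Prior odds × LR
               = 1.08 × 3.60
               = 3.89

Step 2: Convert to probability
P(H|E) = Posterior odds / (1 + Posterior odds)
       = 3.89 / (1 + 3.89)
       = 3.89 / 4.89
       = 0.7955

The evidence increased P(H) from 0.5192 to 0.7955.


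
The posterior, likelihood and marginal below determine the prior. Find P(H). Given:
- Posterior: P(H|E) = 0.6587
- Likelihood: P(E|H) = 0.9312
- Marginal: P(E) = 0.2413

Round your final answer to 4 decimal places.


From Bayes' theorem: P(H|E) = P(E|H) × P(H) / P(E)

Rearranging for P(H):
P(H) = P(H|E) × P(E) / P(E|H)
     = 0.6587 × 0.2413 / 0.9312
     = 0.15894431 / 0.9312
     = 0.1707


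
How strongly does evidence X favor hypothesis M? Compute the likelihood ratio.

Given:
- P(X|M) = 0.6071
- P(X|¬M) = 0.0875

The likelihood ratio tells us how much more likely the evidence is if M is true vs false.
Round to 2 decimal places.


Likelihood Ratio (LR) = P(X|M) / P(X|¬M)

LR = 0.6071 / 0.0875
   = 6.94

The evidence is 6.94 times more likely if M is true than if M is false.
LR > 1, so observing X raises the odds in favor of M.


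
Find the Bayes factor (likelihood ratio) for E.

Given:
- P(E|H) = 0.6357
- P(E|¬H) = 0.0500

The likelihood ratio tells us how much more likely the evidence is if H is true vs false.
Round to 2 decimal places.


Likelihood Ratio (LR) = P(E|H) / P(E|¬H)

LR = 0.6357 / 0.0500
   = 12.71

The evidence is 12.71 times more likely if H is true than if H is false.
Since LR > 1, the evidence supports H over ¬H.


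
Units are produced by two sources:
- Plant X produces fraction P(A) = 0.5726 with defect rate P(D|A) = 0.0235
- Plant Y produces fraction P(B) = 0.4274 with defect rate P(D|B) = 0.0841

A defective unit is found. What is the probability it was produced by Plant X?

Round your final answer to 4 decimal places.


Let A = from Plant X, D = defective

Given:
- P(A) = 0.5726, P(B) = 0.4274
- P(D|A) = 0.0235, P(D|B) = 0.0841

Step 1: Find P(D)
P(D) = P(D|A)P(A) + P(D|B)P(B)
     = 0.0235 × 0.5726 + 0.0841 × 0.4274
     = 0.01345610 + 0.03594434
     = 0.04940044

Step 2: Apply Bayes' theorem
P(A|D) = P(D|A)P(A) / P(D)
       = 0.01345610 / 0.04940044
       = 0.2724


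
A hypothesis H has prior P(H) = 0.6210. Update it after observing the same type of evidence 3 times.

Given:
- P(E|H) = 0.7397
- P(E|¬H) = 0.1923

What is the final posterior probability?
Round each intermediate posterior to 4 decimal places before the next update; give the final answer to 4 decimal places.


Sequential Bayesian updating:

Initial prior: P(H) = 0.6210

Update 1:
  P(E) = 0.7397 × 0.6210 + 0.1923 × 0.3790 = 0.45935370 + 0.07288170 = 0.53223540
  P(H|E) = 0.45935370 / 0.53223540 = 0.8631

Update 2:
  P(E) = 0.7397 × 0.8631 + 0.1923 × 0.1369 = 0.63843507 + 0.02632587 = 0.66476094
  P(H|E) = 0.63843507 / 0.66476094 = 0.9604

Update 3:
  P(E) = 0.7397 × 0.9604 + 0.1923 × 0.0396 = 0.71040788 + 0.00761508 = 0.71802296
  P(H|E) = 0.71040788 / 0.71802296 = 0.9894

Final posterior: 0.9894


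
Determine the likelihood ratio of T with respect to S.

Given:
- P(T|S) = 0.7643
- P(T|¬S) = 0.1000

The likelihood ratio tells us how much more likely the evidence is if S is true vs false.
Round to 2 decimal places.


Likelihood Ratio (LR) = P(T|S) / P(T|¬S)

LR = 0.7643 / 0.1000
   = 7.64

The evidence is 7.64 times more likely if S is true than if S is false.
Since LR > 1, the evidence supports S over ¬S.


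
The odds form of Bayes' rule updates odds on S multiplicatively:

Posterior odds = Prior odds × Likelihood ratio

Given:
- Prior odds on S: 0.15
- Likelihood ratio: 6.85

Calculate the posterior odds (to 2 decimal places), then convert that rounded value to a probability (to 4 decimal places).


Step 1: Calculate posterior odds
Posterior odds = Prior odds × LR
               = 0.15 × 6.85
               = 1.03

Step 2: Convert to probability
P(S|E) = Posterior odds / (1 + Posterior odds)
       = 1.03 / (1 + 1.03)
       = 1.03 / 2.03
       = 0.5074

The evidence increased P(S) from 0.1304 to 0.5074.


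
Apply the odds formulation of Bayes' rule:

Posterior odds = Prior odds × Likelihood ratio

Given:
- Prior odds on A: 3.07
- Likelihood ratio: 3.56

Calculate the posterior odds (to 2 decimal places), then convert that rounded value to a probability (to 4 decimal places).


Step 1: Calculate posterior odds
Posterior odds = Prior odds × LR
               = 3.07 × 3.56
               = 10.93

Step 2: Convert to probability
P(A|E) = Posterior odds / (1 + Posterior odds)
       = 10.93 / (1 + 10.93)
       = 10.93 / 11.93
       = 0.9162

The evidence increased P(A) from 0.7543 to 0.9162.


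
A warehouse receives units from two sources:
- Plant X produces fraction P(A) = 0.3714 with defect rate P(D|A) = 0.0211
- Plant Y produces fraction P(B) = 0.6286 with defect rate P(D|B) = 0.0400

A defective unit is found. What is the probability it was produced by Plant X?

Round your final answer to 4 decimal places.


Let A = from Plant X, D = defective

Given:
- P(A) = 0.3714, P(B) = 0.6286
- P(D|A) = 0.0211, P(D|B) = 0.0400

Step 1: Find P(D)
P(D) = P(D|A)P(A) + P(D|B)P(B)
     = 0.0211 × 0.3714 + 0.0400 × 0.6286
     = 0.00783654 + 0.02514400
     = 0.03298054

Step 2: Apply Bayes' theorem
P(A|D) = P(D|A)P(A) / P(D)
       = 0.00783654 / 0.03298054
       = 0.2376


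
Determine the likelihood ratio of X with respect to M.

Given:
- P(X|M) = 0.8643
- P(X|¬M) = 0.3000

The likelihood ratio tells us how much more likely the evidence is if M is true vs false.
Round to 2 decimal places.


Likelihood Ratio (LR) = P(X|M) / P(X|¬M)

LR = 0.8643 / 0.3000
   = 2.88

The evidence is 2.88 times more likely if M is true than if M is false.
Because LR exceeds 1, X is evidence for M.


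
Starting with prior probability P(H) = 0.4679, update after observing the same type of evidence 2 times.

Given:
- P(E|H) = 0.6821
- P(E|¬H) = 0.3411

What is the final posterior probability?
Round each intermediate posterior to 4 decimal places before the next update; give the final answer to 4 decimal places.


Sequential Bayesian updating:

Initial prior: P(H) = 0.4679

Update 1:
  P(E) = 0.6821 × 0.4679 + 0.3411 × 0.5321 = 0.31915459 + 0.18149931 = 0.50065390
  P(H|E) = 0.31915459 / 0.50065390 = 0.6375

Update 2:
  P(E) = 0.6821 × 0.6375 + 0.3411 × 0.3625 = 0.43483875 + 0.12364875 = 0.55848750
  P(H|E) = 0.43483875 / 0.55848750 = 0.7786

Final posterior: 0.7786


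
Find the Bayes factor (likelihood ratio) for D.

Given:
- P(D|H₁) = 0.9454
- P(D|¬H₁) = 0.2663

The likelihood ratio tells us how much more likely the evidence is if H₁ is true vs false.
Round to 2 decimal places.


Likelihood Ratio (LR) = P(D|H₁) / P(D|¬H₁)

LR = 0.9454 / 0.2663
   = 3.55

The evidence is 3.55 times more likely if H₁ is true than if H₁ is false.
Since LR > 1, the evidence supports H₁ over ¬H₁.


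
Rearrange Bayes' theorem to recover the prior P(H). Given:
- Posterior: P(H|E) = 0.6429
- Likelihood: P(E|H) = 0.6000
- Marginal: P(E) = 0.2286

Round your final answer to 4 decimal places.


From Bayes' theorem: P(H|E) = P(E|H) × P(H) / P(E)

Rearranging for P(H):
P(H) = P(H|E) × P(E) / P(E|H)
     = 0.6429 × 0.2286 / 0.6000
     = 0.14696694 / 0.6000
     = 0.2449


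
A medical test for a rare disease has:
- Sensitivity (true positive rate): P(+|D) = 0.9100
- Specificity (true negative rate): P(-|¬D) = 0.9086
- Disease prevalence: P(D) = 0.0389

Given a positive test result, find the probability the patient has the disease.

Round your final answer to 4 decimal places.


Let D = has disease, + = positive test

Given:
- P(D) = 0.0389 (prevalence)
- P(+|D) = 0.9100 (sensitivity)
- P(-|¬D) = 0.9086 (specificity)
- P(+|¬D) = 0.0914 (false positive rate = 1 - specificity)

Step 1: Find P(+)
P(+) = P(+|D)P(D) + P(+|¬D)P(¬D)
     = 0.9100 × 0.0389 + 0.0914 × 0.9611
     = 0.03539900 + 0.08784454
     = 0.12324354

Step 2: Apply Bayes' theorem for P(D|+)
P(D|+) = P(+|D)P(D) / P(+)
       = 0.03539900 / 0.12324354
       = 0.2872


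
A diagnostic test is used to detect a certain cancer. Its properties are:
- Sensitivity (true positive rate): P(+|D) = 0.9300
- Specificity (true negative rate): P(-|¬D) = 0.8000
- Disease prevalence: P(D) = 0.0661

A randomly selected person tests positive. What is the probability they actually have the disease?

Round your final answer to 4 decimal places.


Let D = has disease, + = positive test

Given:
- P(D) = 0.0661 (prevalence)
- P(+|D) = 0.9300 (sensitivity)
- P(-|¬D) = 0.8000 (specificity)
- P(+|¬D) = 0.2000 (false positive rate = 1 - specificity)

Step 1: Find P(+)
P(+) = P(+|D)P(D) + P(+|¬D)P(¬D)
     = 0.9300 × 0.0661 + 0.2000 × 0.9339
     = 0.06147300 + 0.18678000
     = 0.24825300

Step 2: Apply Bayes' theorem for P(D|+)
P(D|+) = P(+|D)P(D) / P(+)
       = 0.06147300 / 0.24825300
       = 0.2476


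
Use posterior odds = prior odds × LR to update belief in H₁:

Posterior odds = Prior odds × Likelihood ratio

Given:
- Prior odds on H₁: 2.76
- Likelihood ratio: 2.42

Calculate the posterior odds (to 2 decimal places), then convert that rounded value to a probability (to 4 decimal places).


Step 1: Calculate posterior odds
Posterior odds = Prior odds × LR
               = 2.76 × 2.42
               = 6.68

Step 2: Convert to probability
P(H₁|E) = Posterior odds / (1 + Posterior odds)
       = 6.68 / (1 + 6.68)
       = 6.68 / 7.68
       = 0.8698

The evidence increased P(H₁) from 0.7340 to 0.8698.


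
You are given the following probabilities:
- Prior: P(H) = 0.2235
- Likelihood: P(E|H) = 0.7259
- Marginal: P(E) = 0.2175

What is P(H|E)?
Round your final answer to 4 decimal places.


Using Bayes' theorem:

P(H|E) = P(E|H) × P(H) / P(E)
       = 0.7259 × 0.2235 / 0.2175
       = 0.16223865 / 0.2175
       = 0.7459

The evidence strengthens our belief in H.
Prior: 0.2235 → Posterior: 0.7459


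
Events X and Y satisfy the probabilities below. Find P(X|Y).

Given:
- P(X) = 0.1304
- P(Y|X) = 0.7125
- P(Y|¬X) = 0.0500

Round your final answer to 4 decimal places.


Bayes' theorem: P(X|Y) = P(Y|X) × P(X) / P(Y)

Step 1: Calculate P(Y) using law of total probability
P(Y) = P(Y|X)P(X) + P(Y|¬X)P(¬X)
     = 0.7125 × 0.1304 + 0.0500 × 0.8696
     = 0.09291000 + 0.04348000
     = 0.13639000

Step 2: Apply Bayes' theorem
P(X|Y) = P(Y|X) × P(X) / P(Y)
       = 0.09291000 / 0.13639000
       = 0.6812


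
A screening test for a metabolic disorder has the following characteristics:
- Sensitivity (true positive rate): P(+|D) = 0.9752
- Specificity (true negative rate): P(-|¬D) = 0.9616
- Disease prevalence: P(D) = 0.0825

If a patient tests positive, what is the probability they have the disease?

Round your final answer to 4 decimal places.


Let D = has disease, + = positive test

Given:
- P(D) = 0.0825 (prevalence)
- P(+|D) = 0.9752 (sensitivity)
- P(-|¬D) = 0.9616 (specificity)
- P(+|¬D) = 0.0384 (false positive rate = 1 - specificity)

Step 1: Find P(+)
P(+) = P(+|D)P(D) + P(+|¬D)P(¬D)
     = 0.9752 × 0.0825 + 0.0384 × 0.9175
     = 0.08045400 + 0.03523200
     = 0.11568600

Step 2: Apply Bayes' theorem for P(D|+)
P(D|+) = P(+|D)P(D) / P(+)
       = 0.08045400 / 0.11568600
       = 0.6955


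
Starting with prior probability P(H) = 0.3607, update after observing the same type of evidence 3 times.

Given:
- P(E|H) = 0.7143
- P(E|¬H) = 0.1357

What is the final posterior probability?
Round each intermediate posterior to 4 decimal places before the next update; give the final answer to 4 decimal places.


Sequential Bayesian updating:

Initial prior: P(H) = 0.3607

Update 1:
  P(E) = 0.7143 × 0.3607 + 0.1357 × 0.6393 = 0.25764801 + 0.08675301 = 0.34440102
  P(H|E) = 0.25764801 / 0.34440102 = 0.7481

Update 2:
  P(E) = 0.7143 × 0.7481 + 0.1357 × 0.2519 = 0.53436783 + 0.03418283 = 0.56855066
  P(H|E) = 0.53436783 / 0.56855066 = 0.9399

Update 3:
  P(E) = 0.7143 × 0.9399 + 0.1357 × 0.0601 = 0.67137057 + 0.00815557 = 0.67952614
  P(H|E) = 0.67137057 / 0.67952614 = 0.9880

Final posterior: 0.9880


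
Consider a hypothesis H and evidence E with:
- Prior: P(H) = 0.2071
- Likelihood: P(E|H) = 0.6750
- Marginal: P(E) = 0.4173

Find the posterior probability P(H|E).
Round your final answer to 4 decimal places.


Using Bayes' theorem:

P(H|E) = P(E|H) × P(H) / P(E)
       = 0.6750 × 0.2071 / 0.4173
       = 0.13979250 / 0.4173
       = 0.3350

The evidence strengthens our belief in H.
Prior: 0.2071 → Posterior: 0.3350


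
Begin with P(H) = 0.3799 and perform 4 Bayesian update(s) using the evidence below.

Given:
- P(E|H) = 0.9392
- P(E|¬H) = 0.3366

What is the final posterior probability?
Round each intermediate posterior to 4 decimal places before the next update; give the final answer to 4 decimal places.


Sequential Bayesian updating:

Initial prior: P(H) = 0.3799

Update 1:
  P(E) = 0.9392 × 0.3799 + 0.3366 × 0.6201 = 0.35680208 + 0.20872566 = 0.56552774
  P(H|E) = 0.35680208 / 0.56552774 = 0.6309

Update 2:
  P(E) = 0.9392 × 0.6309 + 0.3366 × 0.3691 = 0.59254128 + 0.12423906 = 0.71678034
  P(H|E) = 0.59254128 / 0.71678034 = 0.8267

Update 3:
  P(E) = 0.9392 × 0.8267 + 0.3366 × 0.1733 = 0.77643664 + 0.05833278 = 0.83476942
  P(H|E) = 0.77643664 / 0.83476942 = 0.9301

Update 4:
  P(E) = 0.9392 × 0.9301 + 0.3366 × 0.0699 = 0.87354992 + 0.02352834 = 0.89707826
  P(H|E) = 0.87354992 / 0.89707826 = 0.9738

Final posterior: 0.9738


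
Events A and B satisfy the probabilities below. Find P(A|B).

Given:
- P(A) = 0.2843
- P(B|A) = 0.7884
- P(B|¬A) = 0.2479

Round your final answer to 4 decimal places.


Bayes' theorem: P(A|B) = P(B|A) × P(A) / P(B)

Step 1: Calculate P(B) using law of total probability
P(B) = P(B|A)P(A) + P(B|¬A)P(¬A)
     = 0.7884 × 0.2843 + 0.2479 × 0.7157
     = 0.22414212 + 0.17742203
     = 0.40156415

Step 2: Apply Bayes' theorem
P(A|B) = P(B|A) × P(A) / P(B)
       = 0.22414212 / 0.40156415
       = 0.5582


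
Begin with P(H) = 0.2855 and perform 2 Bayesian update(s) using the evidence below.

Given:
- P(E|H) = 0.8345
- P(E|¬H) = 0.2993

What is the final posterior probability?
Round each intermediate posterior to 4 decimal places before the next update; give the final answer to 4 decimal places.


Sequential Bayesian updating:

Initial prior: P(H) = 0.2855

Update 1:
  P(E) = 0.8345 × 0.2855 + 0.2993 × 0.7145 = 0.23824975 + 0.21384985 = 0.45209960
  P(H|E) = 0.23824975 / 0.45209960 = 0.5270

Update 2:
  P(E) = 0.8345 × 0.5270 + 0.2993 × 0.4730 = 0.43978150 + 0.14156890 = 0.58135040
  P(H|E) = 0.43978150 / 0.58135040 = 0.7565

Final posterior: 0.7565


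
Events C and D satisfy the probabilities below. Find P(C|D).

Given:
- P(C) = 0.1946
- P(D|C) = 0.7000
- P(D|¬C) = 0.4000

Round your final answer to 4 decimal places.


Bayes' theorem: P(C|D) = P(D|C) × P(C) / P(D)

Step 1: Calculate P(D) using law of total probability
P(D) = P(D|C)P(C) + P(D|¬C)P(¬C)
     = 0.7000 × 0.1946 + 0.4000 × 0.8054
     = 0.13622000 + 0.32216000
     = 0.45838000

Step 2: Apply Bayes' theorem
P(C|D) = P(D|C) × P(C) / P(D)
       = 0.13622000 / 0.45838000
       = 0.2972


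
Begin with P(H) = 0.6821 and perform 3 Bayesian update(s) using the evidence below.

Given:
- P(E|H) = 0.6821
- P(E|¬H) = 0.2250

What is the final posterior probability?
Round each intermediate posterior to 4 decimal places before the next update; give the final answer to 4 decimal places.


Sequential Bayesian updating:

Initial prior: P(H) = 0.6821

Update 1:
  P(E) = 0.6821 × 0.6821 + 0.2250 × 0.3179 = 0.46526041 + 0.07152750 = 0.53678791
  P(H|E) = 0.46526041 / 0.53678791 = 0.8667

Update 2:
  P(E) = 0.6821 × 0.8667 + 0.2250 × 0.1333 = 0.59117607 + 0.02999250 = 0.62116857
  P(H|E) = 0.59117607 / 0.62116857 = 0.9517

Update 3:
  P(E) = 0.6821 × 0.9517 + 0.2250 × 0.0483 = 0.64915457 + 0.01086750 = 0.66002207
  P(H|E) = 0.64915457 / 0.66002207 = 0.9835

Final posterior: 0.9835


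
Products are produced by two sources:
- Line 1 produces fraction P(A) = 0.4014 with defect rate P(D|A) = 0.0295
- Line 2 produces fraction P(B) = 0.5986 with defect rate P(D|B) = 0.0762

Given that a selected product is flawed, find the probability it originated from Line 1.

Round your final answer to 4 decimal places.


Let A = from Line 1, D = flawed

Given:
- P(A) = 0.4014, P(B) = 0.5986
- P(D|A) = 0.0295, P(D|B) = 0.0762

Step 1: Find P(D)
P(D) = P(D|A)P(A) + P(D|B)P(B)
     = 0.0295 × 0.4014 + 0.0762 × 0.5986
     = 0.01184130 + 0.04561332
     = 0.05745462

Step 2: Apply Bayes' theorem
P(A|D) = P(D|A)P(A) / P(D)
       = 0.01184130 / 0.05745462
       = 0.2061


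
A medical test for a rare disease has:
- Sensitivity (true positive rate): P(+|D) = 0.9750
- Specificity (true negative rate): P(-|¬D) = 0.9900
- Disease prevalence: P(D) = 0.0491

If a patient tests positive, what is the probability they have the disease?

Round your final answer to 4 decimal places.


Let D = has disease, + = positive test

Given:
- P(D) = 0.0491 (prevalence)
- P(+|D) = 0.9750 (sensitivity)
- P(-|¬D) = 0.9900 (specificity)
- P(+|¬D) = 0.0100 (false positive rate = 1 - specificity)

Step 1: Find P(+)
P(+) = P(+|D)P(D) + P(+|¬D)P(¬D)
     = 0.9750 × 0.0491 + 0.0100 × 0.9509
     = 0.04787250 + 0.00950900
     = 0.05738150

Step 2: Apply Bayes' theorem for P(D|+)
P(D|+) = P(+|D)P(D) / P(+)
       = 0.04787250 / 0.05738150
       = 0.8343


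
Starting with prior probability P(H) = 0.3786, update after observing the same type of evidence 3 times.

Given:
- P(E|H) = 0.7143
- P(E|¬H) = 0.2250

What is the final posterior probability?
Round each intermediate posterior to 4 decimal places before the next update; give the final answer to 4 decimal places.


Sequential Bayesian updating:

Initial prior: P(H) = 0.3786

Update 1:
  P(E) = 0.7143 × 0.3786 + 0.2250 × 0.6214 = 0.27043398 + 0.13981500 = 0.41024898
  P(H|E) = 0.27043398 / 0.41024898 = 0.6592

Update 2:
  P(E) = 0.7143 × 0.6592 + 0.2250 × 0.3408 = 0.47086656 + 0.07668000 = 0.54754656
  P(H|E) = 0.47086656 / 0.54754656 = 0.8600

Update 3:
  P(E) = 0.7143 × 0.8600 + 0.2250 × 0.1400 = 0.61429800 + 0.03150000 = 0.64579800
  P(H|E) = 0.61429800 / 0.64579800 = 0.9512

Final posterior: 0.9512


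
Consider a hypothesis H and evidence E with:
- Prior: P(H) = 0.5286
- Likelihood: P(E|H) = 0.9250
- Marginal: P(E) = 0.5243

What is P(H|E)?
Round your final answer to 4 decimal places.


Using Bayes' theorem:

P(H|E) = P(E|H) × P(H) / P(E)
       = 0.9250 × 0.5286 / 0.5243
       = 0.48895500 / 0.5243
       = 0.9326

The evidence strengthens our belief in H.
Prior: 0.5286 → Posterior: 0.9326


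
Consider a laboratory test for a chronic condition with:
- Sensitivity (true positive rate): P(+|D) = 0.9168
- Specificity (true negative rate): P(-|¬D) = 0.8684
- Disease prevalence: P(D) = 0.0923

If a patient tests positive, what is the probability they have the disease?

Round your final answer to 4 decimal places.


Let D = has disease, + = positive test

Given:
- P(D) = 0.0923 (prevalence)
- P(+|D) = 0.9168 (sensitivity)
- P(-|¬D) = 0.8684 (specificity)
- P(+|¬D) = 0.1316 (false positive rate = 1 - specificity)

Step 1: Find P(+)
P(+) = P(+|D)P(D) + P(+|¬D)P(¬D)
     = 0.9168 × 0.0923 + 0.1316 × 0.9077
     = 0.08462064 + 0.11945332
     = 0.20407396

Step 2: Apply Bayes' theorem for P(D|+)
P(D|+) = P(+|D)P(D) / P(+)
       = 0.08462064 / 0.20407396
       = 0.4147


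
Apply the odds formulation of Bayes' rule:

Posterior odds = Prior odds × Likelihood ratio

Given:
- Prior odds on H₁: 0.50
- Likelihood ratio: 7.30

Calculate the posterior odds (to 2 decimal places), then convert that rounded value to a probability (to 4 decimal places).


Step 1: Calculate posterior odds
Posterior odds = Prior odds × LR
               = 0.50 × 7.30
               = 3.65

Step 2: Convert to probability
P(H₁|E) = Posterior odds / (1 + Posterior odds)
       = 3.65 / (1 + 3.65)
       = 3.65 / 4.65
       = 0.7849

The evidence increased P(H₁) from 0.3333 to 0.7849.


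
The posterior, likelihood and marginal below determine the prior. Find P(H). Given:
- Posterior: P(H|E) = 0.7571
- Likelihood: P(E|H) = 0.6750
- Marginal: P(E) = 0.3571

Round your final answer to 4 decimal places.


From Bayes' theorem: P(H|E) = P(E|H) × P(H) / P(E)

Rearranging for P(H):
P(H) = P(H|E) × P(E) / P(E|H)
     = 0.7571 × 0.3571 / 0.6750
     = 0.27036041 / 0.6750
     = 0.4005


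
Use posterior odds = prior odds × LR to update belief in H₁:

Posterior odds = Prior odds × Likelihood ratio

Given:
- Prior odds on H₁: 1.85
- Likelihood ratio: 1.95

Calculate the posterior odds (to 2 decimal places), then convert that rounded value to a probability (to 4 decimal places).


Step 1: Calculate posterior odds
Posterior odds = Prior odds × LR
               = 1.85 × 1.95
               = 3.61

Step 2: Convert to probability
P(H₁|E) = Posterior odds / (1 + Posterior odds)
       = 3.61 / (1 + 3.61)
       = 3.61 / 4.61
       = 0.7831

The evidence increased P(H₁) from 0.6491 to 0.7831.


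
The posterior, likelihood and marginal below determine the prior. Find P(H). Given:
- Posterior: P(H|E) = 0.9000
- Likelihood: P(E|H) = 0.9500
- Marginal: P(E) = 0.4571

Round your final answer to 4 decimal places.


From Bayes' theorem: P(H|E) = P(E|H) × P(H) / P(E)

Rearranging for P(H):
P(H) = P(H|E) × P(E) / P(E|H)
     = 0.9000 × 0.4571 / 0.9500
     = 0.41139000 / 0.9500
     = 0.4330


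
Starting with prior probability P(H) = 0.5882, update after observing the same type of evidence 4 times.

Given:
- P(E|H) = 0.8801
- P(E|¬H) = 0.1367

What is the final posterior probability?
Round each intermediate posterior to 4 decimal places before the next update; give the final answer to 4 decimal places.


Sequential Bayesian updating:

Initial prior: P(H) = 0.5882

Update 1:
  P(E) = 0.8801 × 0.5882 + 0.1367 × 0.4118 = 0.51767482 + 0.05629306 = 0.57396788
  P(H|E) = 0.51767482 / 0.57396788 = 0.9019

Update 2:
  P(E) = 0.8801 × 0.9019 + 0.1367 × 0.0981 = 0.79376219 + 0.01341027 = 0.80717246
  P(H|E) = 0.79376219 / 0.80717246 = 0.9834

Update 3:
  P(E) = 0.8801 × 0.9834 + 0.1367 × 0.0166 = 0.86549034 + 0.00226922 = 0.86775956
  P(H|E) = 0.86549034 / 0.86775956 = 0.9974

Update 4:
  P(E) = 0.8801 × 0.9974 + 0.1367 × 0.0026 = 0.87781174 + 0.00035542 = 0.87816716
  P(H|E) = 0.87781174 / 0.87816716 = 0.9996

Final posterior: 0.9996


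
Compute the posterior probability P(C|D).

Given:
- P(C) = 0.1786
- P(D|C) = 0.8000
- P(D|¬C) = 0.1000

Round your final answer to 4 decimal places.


Bayes' theorem: P(C|D) = P(D|C) × P(C) / P(D)

Step 1: Calculate P(D) using law of total probability
P(D) = P(D|C)P(C) + P(D|¬C)P(¬C)
     = 0.8000 × 0.1786 + 0.1000 × 0.8214
     = 0.14288000 + 0.08214000
     = 0.22502000

Step 2: Apply Bayes' theorem
P(C|D) = P(D|C) × P(C) / P(D)
       = 0.14288000 / 0.22502000
       = 0.6350


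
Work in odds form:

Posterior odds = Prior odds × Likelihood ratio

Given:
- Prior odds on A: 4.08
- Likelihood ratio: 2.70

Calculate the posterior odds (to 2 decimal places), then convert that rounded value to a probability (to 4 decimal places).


Step 1: Calculate posterior odds
Posterior odds = Prior odds × LR
               = 4.08 × 2.70
               = 11.02

Step 2: Convert to probability
P(A|E) = Posterior odds / (1 + Posterior odds)
       = 11.02 / (1 + 11.02)
       = 11.02 / 12.02
       = 0.9168

The evidence increased P(A) from 0.8031 to 0.9168.


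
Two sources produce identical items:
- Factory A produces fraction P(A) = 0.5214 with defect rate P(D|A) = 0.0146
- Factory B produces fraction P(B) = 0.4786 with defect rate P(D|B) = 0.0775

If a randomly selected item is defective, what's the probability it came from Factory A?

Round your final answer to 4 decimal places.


Let A = from Factory A, D = defective

Given:
- P(A) = 0.5214, P(B) = 0.4786
- P(D|A) = 0.0146, P(D|B) = 0.0775

Step 1: Find P(D)
P(D) = P(D|A)P(A) + P(D|B)P(B)
     = 0.0146 × 0.5214 + 0.0775 × 0.4786
     = 0.00761244 + 0.03709150
     = 0.04470394

Step 2: Apply Bayes' theorem
P(A|D) = P(D|A)P(A) / P(D)
       = 0.00761244 / 0.04470394
       = 0.1703


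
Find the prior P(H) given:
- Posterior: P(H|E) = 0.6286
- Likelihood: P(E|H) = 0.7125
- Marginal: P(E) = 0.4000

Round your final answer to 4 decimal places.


From Bayes' theorem: P(H|E) = P(E|H) × P(H) / P(E)

Rearranging for P(H):
P(H) = P(H|E) × P(E) / P(E|H)
     = 0.6286 × 0.4000 / 0.7125
     = 0.25144000 / 0.7125
     = 0.3529


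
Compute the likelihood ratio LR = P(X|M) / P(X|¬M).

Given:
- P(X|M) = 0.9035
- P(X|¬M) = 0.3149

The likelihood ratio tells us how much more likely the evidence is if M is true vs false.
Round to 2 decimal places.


Likelihood Ratio (LR) = P(X|M) / P(X|¬M)

LR = 0.9035 / 0.3149
   = 2.87

The evidence is 2.87 times more likely if M is true than if M is false.
Because LR exceeds 1, X is evidence for M.


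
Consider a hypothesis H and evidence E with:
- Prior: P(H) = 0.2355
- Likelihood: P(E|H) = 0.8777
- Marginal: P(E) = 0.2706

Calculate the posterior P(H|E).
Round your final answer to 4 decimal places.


Using Bayes' theorem:

P(H|E) = P(E|H) × P(H) / P(E)
       = 0.8777 × 0.2355 / 0.2706
       = 0.20669835 / 0.2706
       = 0.7639

The evidence strengthens our belief in H.
Prior: 0.2355 → Posterior: 0.7639


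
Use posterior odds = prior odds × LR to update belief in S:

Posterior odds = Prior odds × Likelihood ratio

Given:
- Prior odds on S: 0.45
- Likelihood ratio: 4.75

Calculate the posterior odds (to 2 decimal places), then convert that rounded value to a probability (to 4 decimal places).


Step 1: Calculate posterior odds
Posterior odds = Prior odds × LR
               = 0.45 × 4.75
               = 2.14

Step 2: Convert to probability
P(S|E) = Posterior odds / (1 + Posterior odds)
       = 2.14 / (1 + 2.14)
       = 2.14 / 3.14
       = 0.6815

The evidence increased P(S) from 0.3103 to 0.6815.


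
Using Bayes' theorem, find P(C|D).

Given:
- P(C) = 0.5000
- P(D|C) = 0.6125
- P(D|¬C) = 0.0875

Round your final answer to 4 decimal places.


Bayes' theorem: P(C|D) = P(D|C) × P(C) / P(D)

Step 1: Calculate P(D) using law of total probability
P(D) = P(D|C)P(C) + P(D|¬C)P(¬C)
     = 0.6125 × 0.5000 + 0.0875 × 0.5000
     = 0.30625000 + 0.04375000
     = 0.35000000

Step 2: Apply Bayes' theorem
P(C|D) = P(D|C) × P(C) / P(D)
       = 0.30625000 / 0.35000000
       = 0.8750


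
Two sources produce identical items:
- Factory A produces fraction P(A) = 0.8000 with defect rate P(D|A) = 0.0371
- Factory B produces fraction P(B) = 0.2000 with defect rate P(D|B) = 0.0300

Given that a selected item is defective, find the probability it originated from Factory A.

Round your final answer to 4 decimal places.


Let A = from Factory A, D = defective

Given:
- P(A) = 0.8000, P(B) = 0.2000
- P(D|A) = 0.0371, P(D|B) = 0.0300

Step 1: Find P(D)
P(D) = P(D|A)P(A) + P(D|B)P(B)
     = 0.0371 × 0.8000 + 0.0300 × 0.2000
     = 0.02968000 + 0.00600000
     = 0.03568000

Step 2: Apply Bayes' theorem
P(A|D) = P(D|A)P(A) / P(D)
       = 0.02968000 / 0.03568000
       = 0.8318


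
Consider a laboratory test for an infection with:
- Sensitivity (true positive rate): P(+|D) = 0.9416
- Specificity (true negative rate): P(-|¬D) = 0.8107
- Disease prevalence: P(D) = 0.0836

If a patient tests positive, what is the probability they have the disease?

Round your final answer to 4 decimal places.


Let D = has disease, + = positive test

Given:
- P(D) = 0.0836 (prevalence)
- P(+|D) = 0.9416 (sensitivity)
- P(-|¬D) = 0.8107 (specificity)
- P(+|¬D) = 0.1893 (false positive rate = 1 - specificity)

Step 1: Find P(+)
P(+) = P(+|D)P(D) + P(+|¬D)P(¬D)
     = 0.9416 × 0.0836 + 0.1893 × 0.9164
     = 0.07871776 + 0.17347452
     = 0.25219228

Step 2: Apply Bayes' theorem for P(D|+)
P(D|+) = P(+|D)P(D) / P(+)
       = 0.07871776 / 0.25219228
       = 0.3121


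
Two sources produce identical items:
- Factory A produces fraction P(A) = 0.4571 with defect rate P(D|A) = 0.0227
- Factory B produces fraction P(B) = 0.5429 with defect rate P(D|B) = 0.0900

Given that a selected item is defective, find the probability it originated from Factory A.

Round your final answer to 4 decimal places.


Let A = from Factory A, D = defective

Given:
- P(A) = 0.4571, P(B) = 0.5429
- P(D|A) = 0.0227, P(D|B) = 0.0900

Step 1: Find P(D)
P(D) = P(D|A)P(A) + P(D|B)P(B)
     = 0.0227 × 0.4571 + 0.0900 × 0.5429
     = 0.01037617 + 0.04886100
     = 0.05923717

Step 2: Apply Bayes' theorem
P(A|D) = P(D|A)P(A) / P(D)
       = 0.01037617 / 0.05923717
       = 0.1752


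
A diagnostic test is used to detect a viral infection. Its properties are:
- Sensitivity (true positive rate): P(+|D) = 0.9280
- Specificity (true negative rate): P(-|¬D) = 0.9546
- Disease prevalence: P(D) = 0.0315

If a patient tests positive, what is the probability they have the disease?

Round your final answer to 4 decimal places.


Let D = has disease, + = positive test

Given:
- P(D) = 0.0315 (prevalence)
- P(+|D) = 0.9280 (sensitivity)
- P(-|¬D) = 0.9546 (specificity)
- P(+|¬D) = 0.0454 (false positive rate = 1 - specificity)

Step 1: Find P(+)
P(+) = P(+|D)P(D) + P(+|¬D)P(¬D)
     = 0.9280 × 0.0315 + 0.0454 × 0.9685
     = 0.02923200 + 0.04396990
     = 0.07320190

Step 2: Apply Bayes' theorem for P(D|+)
P(D|+) = P(+|D)P(D) / P(+)
       = 0.02923200 / 0.07320190
       = 0.3993


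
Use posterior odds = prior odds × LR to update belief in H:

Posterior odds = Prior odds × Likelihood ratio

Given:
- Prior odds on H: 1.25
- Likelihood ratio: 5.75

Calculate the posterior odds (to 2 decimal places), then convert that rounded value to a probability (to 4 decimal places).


Step 1: Calculate posterior odds
Posterior odds = Prior odds × LR
               = 1.25 × 5.75
               = 7.19

Step 2: Convert to probability
P(H|E) = Posterior odds / (1 + Posterior odds)
       = 7.19 / (1 + 7.19)
       = 7.19 / 8.19
       = 0.8779

The evidence increased P(H) from 0.5556 to 0.8779.


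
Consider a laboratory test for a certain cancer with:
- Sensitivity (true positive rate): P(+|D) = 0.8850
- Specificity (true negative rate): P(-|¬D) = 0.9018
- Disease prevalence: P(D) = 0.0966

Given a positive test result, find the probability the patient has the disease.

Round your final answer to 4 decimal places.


Let D = has disease, + = positive test

Given:
- P(D) = 0.0966 (prevalence)
- P(+|D) = 0.8850 (sensitivity)
- P(-|¬D) = 0.9018 (specificity)
- P(+|¬D) = 0.0982 (false positive rate = 1 - specificity)

Step 1: Find P(+)
P(+) = P(+|D)P(D) + P(+|¬D)P(¬D)
     = 0.8850 × 0.0966 + 0.0982 × 0.9034
     = 0.08549100 + 0.08871388
     = 0.17420488

Step 2: Apply Bayes' theorem for P(D|+)
P(D|+) = P(+|D)P(D) / P(+)
       = 0.08549100 / 0.17420488
       = 0.4907


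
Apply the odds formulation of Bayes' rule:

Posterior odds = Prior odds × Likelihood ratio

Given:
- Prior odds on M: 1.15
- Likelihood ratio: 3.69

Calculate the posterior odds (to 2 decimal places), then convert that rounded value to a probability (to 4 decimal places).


Step 1: Calculate posterior odds
Posterior odds = Prior odds × LR
               = 1.15 × 3.69
               = 4.24

Step 2: Convert to probability
P(M|E) = Posterior odds / (1 + Posterior odds)
       = 4.24 / (1 + 4.24)
       = 4.24 / 5.24
       = 0.8092

The evidence increased P(M) from 0.5349 to 0.8092.


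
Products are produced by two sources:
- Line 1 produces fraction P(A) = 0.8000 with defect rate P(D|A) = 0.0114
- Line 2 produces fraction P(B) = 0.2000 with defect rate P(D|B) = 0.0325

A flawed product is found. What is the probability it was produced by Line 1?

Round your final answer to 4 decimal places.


Let A = from Line 1, D = flawed

Given:
- P(A) = 0.8000, P(B) = 0.2000
- P(D|A) = 0.0114, P(D|B) = 0.0325

Step 1: Find P(D)
P(D) = P(D|A)P(A) + P(D|B)P(B)
     = 0.0114 × 0.8000 + 0.0325 × 0.2000
     = 0.00912000 + 0.00650000
     = 0.01562000

Step 2: Apply Bayes' theorem
P(A|D) = P(D|A)P(A) / P(D)
       = 0.00912000 / 0.01562000
       = 0.5839


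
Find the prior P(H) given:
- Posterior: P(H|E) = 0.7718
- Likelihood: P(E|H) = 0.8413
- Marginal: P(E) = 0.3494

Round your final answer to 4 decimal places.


From Bayes' theorem: P(H|E) = P(E|H) × P(H) / P(E)

Rearranging for P(H):
P(H) = P(H|E) × P(E) / P(E|H)
     = 0.7718 × 0.3494 / 0.8413
     = 0.26966692 / 0.8413
     = 0.3205


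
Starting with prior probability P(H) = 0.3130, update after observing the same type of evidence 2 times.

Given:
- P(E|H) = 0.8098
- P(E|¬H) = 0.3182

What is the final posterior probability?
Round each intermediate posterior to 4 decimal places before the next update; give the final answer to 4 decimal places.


Sequential Bayesian updating:

Initial prior: P(H) = 0.3130

Update 1:
  P(E) = 0.8098 × 0.3130 + 0.3182 × 0.6870 = 0.25346740 + 0.21860340 = 0.47207080
  P(H|E) = 0.25346740 / 0.47207080 = 0.5369

Update 2:
  P(E) = 0.8098 × 0.5369 + 0.3182 × 0.4631 = 0.43478162 + 0.14735842 = 0.58214004
  P(H|E) = 0.43478162 / 0.58214004 = 0.7469

Final posterior: 0.7469


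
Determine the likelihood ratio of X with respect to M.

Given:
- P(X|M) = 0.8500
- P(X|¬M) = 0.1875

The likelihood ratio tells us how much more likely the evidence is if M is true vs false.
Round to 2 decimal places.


Likelihood Ratio (LR) = P(X|M) / P(X|¬M)

LR = 0.8500 / 0.1875
   = 4.53

The evidence is 4.53 times more likely if M is true than if M is false.
Because LR exceeds 1, X is evidence for M.


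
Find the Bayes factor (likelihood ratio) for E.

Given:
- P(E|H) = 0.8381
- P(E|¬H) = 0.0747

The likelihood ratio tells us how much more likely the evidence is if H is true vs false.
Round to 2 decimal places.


Likelihood Ratio (LR) = P(E|H) / P(E|¬H)

LR = 0.8381 / 0.0747
   = 11.22

The evidence is 11.22 times more likely if H is true than if H is false.
Since LR > 1, the evidence supports H over ¬H.


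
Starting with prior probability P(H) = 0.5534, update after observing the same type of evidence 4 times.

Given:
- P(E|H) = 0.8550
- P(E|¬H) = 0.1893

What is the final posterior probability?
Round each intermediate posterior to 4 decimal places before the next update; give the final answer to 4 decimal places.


Sequential Bayesian updating:

Initial prior: P(H) = 0.5534

Update 1:
  P(E) = 0.8550 × 0.5534 + 0.1893 × 0.4466 = 0.47315700 + 0.08454138 = 0.55769838
  P(H|E) = 0.47315700 / 0.55769838 = 0.8484

Update 2:
  P(E) = 0.8550 × 0.8484 + 0.1893 × 0.1516 = 0.72538200 + 0.02869788 = 0.75407988
  P(H|E) = 0.72538200 / 0.75407988 = 0.9619

Update 3:
  P(E) = 0.8550 × 0.9619 + 0.1893 × 0.0381 = 0.82242450 + 0.00721233 = 0.82963683
  P(H|E) = 0.82242450 / 0.82963683 = 0.9913

Update 4:
  P(E) = 0.8550 × 0.9913 + 0.1893 × 0.0087 = 0.84756150 + 0.00164691 = 0.84920841
  P(H|E) = 0.84756150 / 0.84920841 = 0.9981

Final posterior: 0.9981


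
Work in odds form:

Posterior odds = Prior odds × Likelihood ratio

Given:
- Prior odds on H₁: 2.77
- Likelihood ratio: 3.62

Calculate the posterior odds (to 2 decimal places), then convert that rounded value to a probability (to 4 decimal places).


Step 1: Calculate posterior odds
Posterior odds = Prior odds × LR
               = 2.77 × 3.62
               = 10.03

Step 2: Convert to probability
P(H₁|E) = Posterior odds / (1 + Posterior odds)
       = 10.03 / (1 + 10.03)
       = 10.03 / 11.03
       = 0.9093

The evidence increased P(H₁) from 0.7347 to 0.9093.


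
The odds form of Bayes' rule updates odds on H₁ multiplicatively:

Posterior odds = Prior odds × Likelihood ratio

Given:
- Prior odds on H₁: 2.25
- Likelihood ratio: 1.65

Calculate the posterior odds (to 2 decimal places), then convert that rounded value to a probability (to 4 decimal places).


Step 1: Calculate posterior odds
Posterior odds = Prior odds × LR
               = 2.25 × 1.65
               = 3.71

Step 2: Convert to probability
P(H₁|E) = Posterior odds / (1 + Posterior odds)
       = 3.71 / (1 + 3.71)
       = 3.71 / 4.71
       = 0.7877

The evidence increased P(H₁) from 0.6923 to 0.7877.


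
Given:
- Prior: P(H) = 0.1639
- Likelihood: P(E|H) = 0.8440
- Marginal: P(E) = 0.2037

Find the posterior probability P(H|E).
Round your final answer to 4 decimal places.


Using Bayes' theorem:

P(H|E) = P(E|H) × P(H) / P(E)
       = 0.8440 × 0.1639 / 0.2037
       = 0.13833160 / 0.2037
       = 0.6791

The evidence strengthens our belief in H.
Prior: 0.1639 → Posterior: 0.6791


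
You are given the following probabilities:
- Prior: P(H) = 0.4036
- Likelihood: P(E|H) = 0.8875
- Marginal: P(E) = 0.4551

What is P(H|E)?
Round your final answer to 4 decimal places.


Using Bayes' theorem:

P(H|E) = P(E|H) × P(H) / P(E)
       = 0.8875 × 0.4036 / 0.4551
       = 0.35819500 / 0.4551
       = 0.7871

The evidence strengthens our belief in H.
Prior: 0.4036 → Posterior: 0.7871


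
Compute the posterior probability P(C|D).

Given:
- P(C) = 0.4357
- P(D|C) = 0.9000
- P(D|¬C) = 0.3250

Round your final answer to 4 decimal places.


Bayes' theorem: P(C|D) = P(D|C) × P(C) / P(D)

Step 1: Calculate P(D) using law of total probability
P(D) = P(D|C)P(C) + P(D|¬C)P(¬C)
     = 0.9000 × 0.4357 + 0.3250 × 0.5643
     = 0.39213000 + 0.18339750
     = 0.57552750

Step 2: Apply Bayes' theorem
P(C|D) = P(D|C) × P(C) / P(D)
       = 0.39213000 / 0.57552750
       = 0.6813


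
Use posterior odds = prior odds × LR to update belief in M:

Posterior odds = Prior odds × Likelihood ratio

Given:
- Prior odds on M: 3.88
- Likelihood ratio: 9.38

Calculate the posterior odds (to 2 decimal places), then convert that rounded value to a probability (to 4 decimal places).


Step 1: Calculate posterior odds
Posterior odds = Prior odds × LR
               = 3.88 × 9.38
               = 36.39

Step 2: Convert to probability
P(M|E) = Posterior odds / (1 + Posterior odds)
       = 36.39 / (1 + 36.39)
       = 36.39 / 37.39
       = 0.9733

The evidence increased P(M) from 0.7951 to 0.9733.
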